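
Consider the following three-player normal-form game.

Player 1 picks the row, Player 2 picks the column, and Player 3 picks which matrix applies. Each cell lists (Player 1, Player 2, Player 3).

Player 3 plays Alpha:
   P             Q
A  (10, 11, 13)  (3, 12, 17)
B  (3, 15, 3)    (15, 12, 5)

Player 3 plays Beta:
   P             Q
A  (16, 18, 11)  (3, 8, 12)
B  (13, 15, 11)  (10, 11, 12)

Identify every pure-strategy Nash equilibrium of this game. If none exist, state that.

For each strategy profile, look for a profitable unilateral deviation.
(A, P, Alpha): Player 2 can switch to Q (11 → 12). Not NE.
(A, P, Beta): Player 3 can switch to Alpha (11 → 13). Not NE.
(A, Q, Alpha): Player 1 can switch to B (3 → 15). Not NE.
(A, Q, Beta): Player 1 can switch to B (3 → 10). Not NE.
(B, P, Alpha): Player 1 can switch to A (3 → 10). Not NE.
(B, P, Beta): Player 1 can switch to A (13 → 16). Not NE.
(B, Q, Alpha): Player 2 can switch to P (12 → 15). Not NE.
(B, Q, Beta): Player 2 can switch to P (11 → 15). Not NE.

This game has no pure Nash equilibrium.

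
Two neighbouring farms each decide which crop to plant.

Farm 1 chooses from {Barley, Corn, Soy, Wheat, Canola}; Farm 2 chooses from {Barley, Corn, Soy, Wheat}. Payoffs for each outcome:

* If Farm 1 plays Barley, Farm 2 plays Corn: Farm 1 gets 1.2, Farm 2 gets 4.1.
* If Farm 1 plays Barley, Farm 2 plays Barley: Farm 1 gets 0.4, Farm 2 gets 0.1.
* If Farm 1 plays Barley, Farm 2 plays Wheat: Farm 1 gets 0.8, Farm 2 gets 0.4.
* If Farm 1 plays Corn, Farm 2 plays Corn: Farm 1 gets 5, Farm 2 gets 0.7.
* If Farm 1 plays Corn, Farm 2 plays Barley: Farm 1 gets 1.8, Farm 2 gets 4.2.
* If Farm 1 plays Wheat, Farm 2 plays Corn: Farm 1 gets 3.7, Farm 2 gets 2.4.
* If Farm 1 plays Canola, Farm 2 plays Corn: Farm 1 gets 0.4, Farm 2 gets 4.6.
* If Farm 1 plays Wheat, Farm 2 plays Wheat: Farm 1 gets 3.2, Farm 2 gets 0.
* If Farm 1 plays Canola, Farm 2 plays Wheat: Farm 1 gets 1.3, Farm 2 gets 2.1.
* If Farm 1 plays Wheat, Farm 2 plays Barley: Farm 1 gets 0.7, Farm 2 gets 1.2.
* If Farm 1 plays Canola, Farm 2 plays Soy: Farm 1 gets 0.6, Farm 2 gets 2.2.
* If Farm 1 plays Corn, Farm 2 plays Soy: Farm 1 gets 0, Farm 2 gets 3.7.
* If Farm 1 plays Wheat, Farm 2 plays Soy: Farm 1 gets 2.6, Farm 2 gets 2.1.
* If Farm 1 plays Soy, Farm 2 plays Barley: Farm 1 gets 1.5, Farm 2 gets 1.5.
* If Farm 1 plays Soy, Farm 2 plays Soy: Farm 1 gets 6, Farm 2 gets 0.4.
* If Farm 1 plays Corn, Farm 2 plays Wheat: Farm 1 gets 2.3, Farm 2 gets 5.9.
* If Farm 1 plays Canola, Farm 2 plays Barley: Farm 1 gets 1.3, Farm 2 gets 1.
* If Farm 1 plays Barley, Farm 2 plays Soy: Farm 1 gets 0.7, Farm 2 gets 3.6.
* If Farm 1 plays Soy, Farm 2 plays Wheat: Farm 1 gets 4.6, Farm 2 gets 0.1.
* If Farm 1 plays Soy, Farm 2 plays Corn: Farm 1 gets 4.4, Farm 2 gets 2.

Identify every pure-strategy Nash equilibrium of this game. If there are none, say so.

There is no pure-strategy Nash equilibrium.

(Barley, Barley): Farm 1 can switch to Corn (0.4 → 1.8). Not NE.
(Barley, Corn): Farm 1 can switch to Corn (1.2 → 5). Not NE.
(Barley, Soy): Farm 1 can switch to Soy (0.7 → 6). Not NE.
(Barley, Wheat): Farm 1 can switch to Corn (0.8 → 2.3). Not NE.
(Corn, Barley): Farm 2 can switch to Wheat (4.2 → 5.9). Not NE.
(Corn, Corn): Farm 2 can switch to Barley (0.7 → 4.2). Not NE.
(Corn, Soy): Farm 1 can switch to Barley (0 → 0.7). Not NE.
(Corn, Wheat): Farm 1 can switch to Soy (2.3 → 4.6). Not NE.
(Soy, Barley): Farm 1 can switch to Corn (1.5 → 1.8). Not NE.
(Soy, Corn): Farm 1 can switch to Corn (4.4 → 5). Not NE.
(The remaining 10 profiles each have a profitable deviation by the same check.)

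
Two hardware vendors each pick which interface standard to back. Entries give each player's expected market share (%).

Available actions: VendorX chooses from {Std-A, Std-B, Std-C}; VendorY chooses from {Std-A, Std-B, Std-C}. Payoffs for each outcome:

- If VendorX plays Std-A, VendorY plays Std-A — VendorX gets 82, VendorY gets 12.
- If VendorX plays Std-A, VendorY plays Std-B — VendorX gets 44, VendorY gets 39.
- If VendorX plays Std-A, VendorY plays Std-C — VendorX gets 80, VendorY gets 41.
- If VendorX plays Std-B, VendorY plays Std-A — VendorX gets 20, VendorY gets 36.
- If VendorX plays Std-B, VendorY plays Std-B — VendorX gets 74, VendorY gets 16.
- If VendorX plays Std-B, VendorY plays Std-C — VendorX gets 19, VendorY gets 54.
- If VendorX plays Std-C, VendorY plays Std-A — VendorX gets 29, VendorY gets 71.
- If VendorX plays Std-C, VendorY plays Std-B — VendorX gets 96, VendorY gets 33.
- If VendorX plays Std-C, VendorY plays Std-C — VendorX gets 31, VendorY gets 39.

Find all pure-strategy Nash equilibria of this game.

The unique pure-strategy Nash equilibrium is (Std-A, Std-C).

VendorX against Std-A: payoffs 82, 20, 29 → best response Std-A.
VendorX against Std-B: payoffs 44, 74, 96 → best response Std-C.
VendorX against Std-C: payoffs 80, 19, 31 → best response Std-A.
VendorY against Std-A: payoffs 12, 39, 41 → best response Std-C.
VendorY against Std-B: payoffs 36, 16, 54 → best response Std-C.
VendorY against Std-C: payoffs 71, 33, 39 → best response Std-A.
Mutual best responses: (Std-A, Std-C).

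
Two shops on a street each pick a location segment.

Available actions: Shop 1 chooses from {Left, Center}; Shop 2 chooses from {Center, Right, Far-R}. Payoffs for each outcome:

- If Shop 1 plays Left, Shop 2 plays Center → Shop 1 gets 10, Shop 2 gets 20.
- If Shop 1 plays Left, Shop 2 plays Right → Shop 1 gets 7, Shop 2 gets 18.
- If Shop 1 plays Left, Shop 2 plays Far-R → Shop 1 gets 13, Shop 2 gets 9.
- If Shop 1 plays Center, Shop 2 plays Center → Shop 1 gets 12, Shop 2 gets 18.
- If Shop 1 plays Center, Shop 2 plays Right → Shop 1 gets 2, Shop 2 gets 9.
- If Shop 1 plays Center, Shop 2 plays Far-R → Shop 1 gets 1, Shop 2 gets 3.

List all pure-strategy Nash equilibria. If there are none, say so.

For each player, find the best response to each opponent profile; mutual best responses are the pure NE.
Shop 1 against Center: payoffs 10, 12 → best response Center.
Shop 1 against Right: payoffs 7, 2 → best response Left.
Shop 1 against Far-R: payoffs 13, 1 → best response Left.
Shop 2 against Left: payoffs 20, 18, 9 → best response Center.
Shop 2 against Center: payoffs 18, 9, 3 → best response Center.
Mutual best responses: (Center, Center).

The unique pure-strategy Nash equilibrium is (Center, Center).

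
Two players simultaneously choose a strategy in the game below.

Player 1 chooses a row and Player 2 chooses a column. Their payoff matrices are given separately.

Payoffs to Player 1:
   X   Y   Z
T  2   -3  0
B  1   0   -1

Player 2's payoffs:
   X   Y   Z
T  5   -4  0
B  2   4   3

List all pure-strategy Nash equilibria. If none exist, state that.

For each player, find the best response to each opponent profile; mutual best responses are the pure NE.
Player 1 against X: payoffs 2, 1 → best response T.
Player 1 against Y: payoffs -3, 0 → best response B.
Player 1 against Z: payoffs 0, -1 → best response T.
Player 2 against T: payoffs 5, -4, 0 → best response X.
Player 2 against B: payoffs 2, 4, 3 → best response Y.
Mutual best responses: (T, X); (B, Y).

The pure Nash equilibria are (T, X); (B, Y).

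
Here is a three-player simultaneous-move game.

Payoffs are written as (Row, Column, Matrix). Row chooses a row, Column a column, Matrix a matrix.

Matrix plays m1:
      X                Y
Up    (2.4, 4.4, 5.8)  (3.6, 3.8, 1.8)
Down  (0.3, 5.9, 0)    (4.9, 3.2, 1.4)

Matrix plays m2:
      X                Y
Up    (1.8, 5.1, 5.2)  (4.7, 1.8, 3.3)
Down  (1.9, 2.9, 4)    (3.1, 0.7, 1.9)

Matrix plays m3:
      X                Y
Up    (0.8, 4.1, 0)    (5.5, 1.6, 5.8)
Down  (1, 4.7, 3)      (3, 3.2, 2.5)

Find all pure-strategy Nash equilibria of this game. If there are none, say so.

Row against (X, m1): payoffs 2.4, 0.3 → best response Up.
Row against (X, m2): payoffs 1.8, 1.9 → best response Down.
Row against (X, m3): payoffs 0.8, 1 → best response Down.
Row against (Y, m1): payoffs 3.6, 4.9 → best response Down.
Row against (Y, m2): payoffs 4.7, 3.1 → best response Up.
Row against (Y, m3): payoffs 5.5, 3 → best response Up.
Column against (Up, m1): payoffs 4.4, 3.8 → best response X.
Column against (Up, m2): payoffs 5.1, 1.8 → best response X.
Column against (Up, m3): payoffs 4.1, 1.6 → best response X.
Column against (Down, m1): payoffs 5.9, 3.2 → best response X.
Column against (Down, m2): payoffs 2.9, 0.7 → best response X.
Column against (Down, m3): payoffs 4.7, 3.2 → best response X.
Matrix against (Up, X): payoffs 5.8, 5.2, 0 → best response m1.
Matrix against (Up, Y): payoffs 1.8, 3.3, 5.8 → best response m3.
Matrix against (Down, X): payoffs 0, 4, 3 → best response m2.
Matrix against (Down, Y): payoffs 1.4, 1.9, 2.5 → best response m3.
Mutual best responses: (Up, X, m1); (Down, X, m2).

(Up, X, m1) and (Down, X, m2)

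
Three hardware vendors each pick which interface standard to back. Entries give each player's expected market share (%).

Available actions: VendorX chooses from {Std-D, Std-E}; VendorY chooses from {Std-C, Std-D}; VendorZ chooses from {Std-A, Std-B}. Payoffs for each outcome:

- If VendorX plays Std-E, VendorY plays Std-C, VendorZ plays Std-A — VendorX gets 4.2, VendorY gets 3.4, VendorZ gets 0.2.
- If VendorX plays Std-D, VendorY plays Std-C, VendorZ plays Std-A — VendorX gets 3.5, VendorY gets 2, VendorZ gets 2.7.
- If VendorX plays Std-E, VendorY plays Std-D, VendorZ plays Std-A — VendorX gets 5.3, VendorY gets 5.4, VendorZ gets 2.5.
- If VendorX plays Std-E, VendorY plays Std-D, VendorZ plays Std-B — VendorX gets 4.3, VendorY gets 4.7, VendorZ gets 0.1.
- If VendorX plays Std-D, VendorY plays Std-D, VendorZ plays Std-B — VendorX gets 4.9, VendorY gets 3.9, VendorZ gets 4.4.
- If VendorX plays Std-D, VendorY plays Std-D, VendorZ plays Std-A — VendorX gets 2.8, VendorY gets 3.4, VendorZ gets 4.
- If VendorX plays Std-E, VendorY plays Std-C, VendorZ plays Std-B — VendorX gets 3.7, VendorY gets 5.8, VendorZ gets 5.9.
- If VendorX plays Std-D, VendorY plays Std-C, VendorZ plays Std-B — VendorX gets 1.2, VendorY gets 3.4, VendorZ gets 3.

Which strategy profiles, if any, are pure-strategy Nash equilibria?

For each strategy profile, look for a profitable unilateral deviation.
(Std-D, Std-C, Std-A): VendorX can switch to Std-E (3.5 → 4.2). Not NE.
(Std-D, Std-C, Std-B): VendorX can switch to Std-E (1.2 → 3.7). Not NE.
(Std-D, Std-D, Std-A): VendorX can switch to Std-E (2.8 → 5.3). Not NE.
(Std-D, Std-D, Std-B): VendorX gets 4.9, best alternative 4.3; VendorY gets 3.9, best alternative 3.4; VendorZ gets 4.4, best alternative 4. No profitable deviation — NE.
(Std-E, Std-C, Std-A): VendorY can switch to Std-D (3.4 → 5.4). Not NE.
(Std-E, Std-C, Std-B): VendorX gets 3.7, best alternative 1.2; VendorY gets 5.8, best alternative 4.7; VendorZ gets 5.9, best alternative 0.2. No profitable deviation — NE.
(Std-E, Std-D, Std-A): VendorX gets 5.3, best alternative 2.8; VendorY gets 5.4, best alternative 3.4; VendorZ gets 2.5, best alternative 0.1. No profitable deviation — NE.
(Std-E, Std-D, Std-B): VendorX can switch to Std-D (4.3 → 4.9). Not NE.

Pure-strategy Nash equilibria: (Std-D, Std-D, Std-B), (Std-E, Std-C, Std-B), (Std-E, Std-D, Std-A)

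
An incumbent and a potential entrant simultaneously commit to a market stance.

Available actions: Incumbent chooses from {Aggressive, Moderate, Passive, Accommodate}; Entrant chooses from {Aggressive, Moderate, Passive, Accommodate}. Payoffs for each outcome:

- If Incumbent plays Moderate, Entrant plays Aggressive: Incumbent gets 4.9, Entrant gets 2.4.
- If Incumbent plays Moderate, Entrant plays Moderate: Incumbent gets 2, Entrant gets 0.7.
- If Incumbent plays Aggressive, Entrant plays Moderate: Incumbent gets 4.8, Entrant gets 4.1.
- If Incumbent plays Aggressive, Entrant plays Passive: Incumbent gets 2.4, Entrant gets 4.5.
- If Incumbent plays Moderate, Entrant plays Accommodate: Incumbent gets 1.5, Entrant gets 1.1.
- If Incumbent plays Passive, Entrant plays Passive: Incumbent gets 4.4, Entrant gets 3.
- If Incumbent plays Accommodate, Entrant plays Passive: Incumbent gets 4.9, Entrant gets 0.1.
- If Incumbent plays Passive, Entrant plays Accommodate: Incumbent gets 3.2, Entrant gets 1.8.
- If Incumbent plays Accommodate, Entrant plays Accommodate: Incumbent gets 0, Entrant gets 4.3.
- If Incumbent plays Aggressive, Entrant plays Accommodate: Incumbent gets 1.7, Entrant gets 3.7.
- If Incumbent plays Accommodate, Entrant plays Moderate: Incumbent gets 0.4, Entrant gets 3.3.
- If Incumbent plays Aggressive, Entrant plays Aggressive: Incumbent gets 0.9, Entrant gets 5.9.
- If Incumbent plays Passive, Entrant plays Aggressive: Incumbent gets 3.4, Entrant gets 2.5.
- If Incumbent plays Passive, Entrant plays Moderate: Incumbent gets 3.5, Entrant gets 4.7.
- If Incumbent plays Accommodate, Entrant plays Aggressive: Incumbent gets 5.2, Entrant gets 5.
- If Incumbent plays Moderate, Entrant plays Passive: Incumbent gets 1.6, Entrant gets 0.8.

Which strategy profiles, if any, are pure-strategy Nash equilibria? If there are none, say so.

The unique pure-strategy Nash equilibrium is (Accommodate, Aggressive).

(Aggressive, Aggressive): Incumbent can switch to Moderate (0.9 → 4.9). Not NE.
(Aggressive, Moderate): Entrant can switch to Aggressive (4.1 → 5.9). Not NE.
(Aggressive, Passive): Incumbent can switch to Passive (2.4 → 4.4). Not NE.
(Aggressive, Accommodate): Incumbent can switch to Passive (1.7 → 3.2). Not NE.
(Moderate, Aggressive): Incumbent can switch to Accommodate (4.9 → 5.2). Not NE.
(Moderate, Moderate): Incumbent can switch to Aggressive (2 → 4.8). Not NE.
(Moderate, Passive): Incumbent can switch to Aggressive (1.6 → 2.4). Not NE.
(Moderate, Accommodate): Incumbent can switch to Aggressive (1.5 → 1.7). Not NE.
(Passive, Aggressive): Incumbent can switch to Moderate (3.4 → 4.9). Not NE.
(Passive, Moderate): Incumbent can switch to Aggressive (3.5 → 4.8). Not NE.
(Accommodate, Aggressive): Incumbent gets 5.2, best alternative 4.9; Entrant gets 5, best alternative 4.3. No profitable deviation — NE.
(The remaining 5 profiles each have a profitable deviation by the same check.)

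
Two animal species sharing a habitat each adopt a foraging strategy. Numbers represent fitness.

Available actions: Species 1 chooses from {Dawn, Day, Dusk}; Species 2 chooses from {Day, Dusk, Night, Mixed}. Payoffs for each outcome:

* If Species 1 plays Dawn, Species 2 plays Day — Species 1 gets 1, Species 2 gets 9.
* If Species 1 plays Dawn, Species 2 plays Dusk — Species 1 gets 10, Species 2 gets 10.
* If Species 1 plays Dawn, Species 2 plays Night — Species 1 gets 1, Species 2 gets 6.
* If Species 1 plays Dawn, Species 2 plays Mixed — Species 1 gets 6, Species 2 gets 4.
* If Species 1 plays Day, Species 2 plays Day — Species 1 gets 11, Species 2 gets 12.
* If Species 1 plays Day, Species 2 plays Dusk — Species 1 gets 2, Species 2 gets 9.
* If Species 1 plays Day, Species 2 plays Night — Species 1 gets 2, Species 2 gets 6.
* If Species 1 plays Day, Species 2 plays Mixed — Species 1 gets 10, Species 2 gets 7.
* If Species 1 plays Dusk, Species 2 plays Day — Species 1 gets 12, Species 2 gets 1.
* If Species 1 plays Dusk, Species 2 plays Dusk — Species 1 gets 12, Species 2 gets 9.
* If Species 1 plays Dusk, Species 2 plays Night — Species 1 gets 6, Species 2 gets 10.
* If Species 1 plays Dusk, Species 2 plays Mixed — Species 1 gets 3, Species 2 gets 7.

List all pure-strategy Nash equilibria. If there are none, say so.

Species 1 against Day: payoffs 1, 11, 12 → best response Dusk.
Species 1 against Dusk: payoffs 10, 2, 12 → best response Dusk.
Species 1 against Night: payoffs 1, 2, 6 → best response Dusk.
Species 1 against Mixed: payoffs 6, 10, 3 → best response Day.
Species 2 against Dawn: payoffs 9, 10, 6, 4 → best response Dusk.
Species 2 against Day: payoffs 12, 9, 6, 7 → best response Day.
Species 2 against Dusk: payoffs 1, 9, 10, 7 → best response Night.
Mutual best responses: (Dusk, Night).

(Dusk, Night)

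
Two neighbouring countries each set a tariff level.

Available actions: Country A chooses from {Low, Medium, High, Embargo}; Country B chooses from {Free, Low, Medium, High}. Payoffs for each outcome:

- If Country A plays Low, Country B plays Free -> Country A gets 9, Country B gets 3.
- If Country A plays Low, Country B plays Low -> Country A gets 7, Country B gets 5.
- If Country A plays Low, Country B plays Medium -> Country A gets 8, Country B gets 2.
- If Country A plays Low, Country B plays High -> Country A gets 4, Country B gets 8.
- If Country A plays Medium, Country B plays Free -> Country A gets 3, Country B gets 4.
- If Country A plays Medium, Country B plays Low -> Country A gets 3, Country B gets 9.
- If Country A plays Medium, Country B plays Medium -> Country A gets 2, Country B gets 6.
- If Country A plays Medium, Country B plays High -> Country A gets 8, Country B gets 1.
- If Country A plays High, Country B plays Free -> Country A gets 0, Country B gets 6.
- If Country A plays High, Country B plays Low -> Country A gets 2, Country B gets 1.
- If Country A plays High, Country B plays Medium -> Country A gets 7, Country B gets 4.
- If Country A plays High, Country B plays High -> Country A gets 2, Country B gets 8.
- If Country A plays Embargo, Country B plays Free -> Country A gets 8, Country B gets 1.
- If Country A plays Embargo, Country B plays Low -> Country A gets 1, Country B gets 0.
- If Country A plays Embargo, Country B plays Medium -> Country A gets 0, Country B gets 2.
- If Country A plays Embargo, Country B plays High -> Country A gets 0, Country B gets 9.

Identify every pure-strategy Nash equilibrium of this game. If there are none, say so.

(Low, Free): Country B can switch to Low (3 → 5). Not NE.
(Low, Low): Country B can switch to High (5 → 8). Not NE.
(Low, Medium): Country B can switch to Free (2 → 3). Not NE.
(Low, High): Country A can switch to Medium (4 → 8). Not NE.
(Medium, Free): Country A can switch to Low (3 → 9). Not NE.
(Medium, Low): Country A can switch to Low (3 → 7). Not NE.
(Medium, Medium): Country A can switch to Low (2 → 8). Not NE.
(Medium, High): Country B can switch to Free (1 → 4). Not NE.
(The remaining 8 profiles each have a profitable deviation by the same check.)

No pure-strategy Nash equilibrium.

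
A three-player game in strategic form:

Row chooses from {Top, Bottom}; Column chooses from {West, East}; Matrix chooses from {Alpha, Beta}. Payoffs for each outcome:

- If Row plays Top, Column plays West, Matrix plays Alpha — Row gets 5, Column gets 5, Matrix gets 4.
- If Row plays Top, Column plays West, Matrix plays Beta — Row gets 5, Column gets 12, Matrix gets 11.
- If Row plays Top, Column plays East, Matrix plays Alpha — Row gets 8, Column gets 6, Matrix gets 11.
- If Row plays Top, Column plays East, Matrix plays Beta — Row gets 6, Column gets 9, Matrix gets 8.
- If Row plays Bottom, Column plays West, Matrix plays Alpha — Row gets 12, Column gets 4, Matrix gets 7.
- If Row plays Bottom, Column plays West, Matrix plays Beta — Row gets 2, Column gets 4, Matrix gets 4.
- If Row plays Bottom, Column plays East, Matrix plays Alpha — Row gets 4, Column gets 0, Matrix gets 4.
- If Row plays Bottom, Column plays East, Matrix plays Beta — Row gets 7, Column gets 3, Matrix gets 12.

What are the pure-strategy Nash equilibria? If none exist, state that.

Pure-strategy Nash equilibria: (Top, West, Beta), (Top, East, Alpha), (Bottom, West, Alpha)

(Top, West, Alpha): Row can switch to Bottom (5 → 12). Not NE.
(Top, West, Beta): Row gets 5, best alternative 2; Column gets 12, best alternative 9; Matrix gets 11, best alternative 4. No profitable deviation — NE.
(Top, East, Alpha): Row gets 8, best alternative 4; Column gets 6, best alternative 5; Matrix gets 11, best alternative 8. No profitable deviation — NE.
(Top, East, Beta): Row can switch to Bottom (6 → 7). Not NE.
(Bottom, West, Alpha): Row gets 12, best alternative 5; Column gets 4, best alternative 0; Matrix gets 7, best alternative 4. No profitable deviation — NE.
(Bottom, West, Beta): Row can switch to Top (2 → 5). Not NE.
(Bottom, East, Alpha): Row can switch to Top (4 → 8). Not NE.
(Bottom, East, Beta): Column can switch to West (3 → 4). Not NE.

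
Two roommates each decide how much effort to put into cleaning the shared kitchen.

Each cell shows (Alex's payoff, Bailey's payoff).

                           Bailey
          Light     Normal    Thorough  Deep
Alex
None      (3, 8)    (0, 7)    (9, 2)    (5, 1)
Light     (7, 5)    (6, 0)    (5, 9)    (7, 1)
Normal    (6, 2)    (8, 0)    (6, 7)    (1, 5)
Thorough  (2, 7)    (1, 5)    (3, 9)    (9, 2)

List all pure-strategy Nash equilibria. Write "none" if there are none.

Alex against Light: payoffs 3, 7, 6, 2 → best response Light.
Alex against Normal: payoffs 0, 6, 8, 1 → best response Normal.
Alex against Thorough: payoffs 9, 5, 6, 3 → best response None.
Alex against Deep: payoffs 5, 7, 1, 9 → best response Thorough.
Bailey against None: payoffs 8, 7, 2, 1 → best response Light.
Bailey against Light: payoffs 5, 0, 9, 1 → best response Thorough.
Bailey against Normal: payoffs 2, 0, 7, 5 → best response Thorough.
Bailey against Thorough: payoffs 7, 5, 9, 2 → best response Thorough.
No profile is a mutual best response for all players.

There is no pure-strategy Nash equilibrium.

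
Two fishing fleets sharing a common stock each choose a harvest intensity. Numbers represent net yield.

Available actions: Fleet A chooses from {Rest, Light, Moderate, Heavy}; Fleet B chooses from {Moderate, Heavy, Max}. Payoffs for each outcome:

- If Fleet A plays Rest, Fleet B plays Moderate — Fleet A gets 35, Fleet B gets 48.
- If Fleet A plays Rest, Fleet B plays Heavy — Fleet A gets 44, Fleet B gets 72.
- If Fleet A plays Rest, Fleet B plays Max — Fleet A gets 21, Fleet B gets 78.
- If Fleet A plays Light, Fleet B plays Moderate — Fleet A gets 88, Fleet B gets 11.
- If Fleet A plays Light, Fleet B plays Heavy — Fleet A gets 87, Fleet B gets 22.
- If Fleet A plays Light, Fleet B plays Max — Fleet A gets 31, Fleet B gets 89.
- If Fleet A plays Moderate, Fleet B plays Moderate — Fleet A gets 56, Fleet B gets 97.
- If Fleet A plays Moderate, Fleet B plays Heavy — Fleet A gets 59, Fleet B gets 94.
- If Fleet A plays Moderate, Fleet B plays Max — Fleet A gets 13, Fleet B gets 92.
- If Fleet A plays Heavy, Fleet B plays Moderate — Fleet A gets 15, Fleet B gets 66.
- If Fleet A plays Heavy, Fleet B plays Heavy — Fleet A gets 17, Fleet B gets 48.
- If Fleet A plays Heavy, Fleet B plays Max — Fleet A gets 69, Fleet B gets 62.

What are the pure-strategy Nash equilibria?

For each player, find the best response to each opponent profile; mutual best responses are the pure NE.
Fleet A against Moderate: payoffs 35, 88, 56, 15 → best response Light.
Fleet A against Heavy: payoffs 44, 87, 59, 17 → best response Light.
Fleet A against Max: payoffs 21, 31, 13, 69 → best response Heavy.
Fleet B against Rest: payoffs 48, 72, 78 → best response Max.
Fleet B against Light: payoffs 11, 22, 89 → best response Max.
Fleet B against Moderate: payoffs 97, 94, 92 → best response Moderate.
Fleet B against Heavy: payoffs 66, 48, 62 → best response Moderate.
No profile is a mutual best response for all players.

No pure-strategy Nash equilibrium.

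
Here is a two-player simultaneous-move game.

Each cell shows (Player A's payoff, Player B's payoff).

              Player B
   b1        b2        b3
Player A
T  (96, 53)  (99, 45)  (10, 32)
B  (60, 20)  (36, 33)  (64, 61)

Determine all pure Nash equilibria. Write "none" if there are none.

The pure Nash equilibria are (T, b1), (B, b3).

(T, b1): Player A gets 96, best alternative 60; Player B gets 53, best alternative 45. No profitable deviation — NE.
(T, b2): Player B can switch to b1 (45 → 53). Not NE.
(T, b3): Player A can switch to B (10 → 64). Not NE.
(B, b1): Player A can switch to T (60 → 96). Not NE.
(B, b2): Player A can switch to T (36 → 99). Not NE.
(B, b3): Player A gets 64, best alternative 10; Player B gets 61, best alternative 33. No profitable deviation — NE.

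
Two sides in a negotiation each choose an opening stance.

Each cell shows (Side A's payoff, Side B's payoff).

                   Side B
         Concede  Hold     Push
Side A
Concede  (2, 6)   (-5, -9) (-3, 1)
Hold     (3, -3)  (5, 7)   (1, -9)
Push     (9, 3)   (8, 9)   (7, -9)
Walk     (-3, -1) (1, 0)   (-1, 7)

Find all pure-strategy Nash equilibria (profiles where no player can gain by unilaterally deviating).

Side A against Concede: payoffs 2, 3, 9, -3 → best response Push.
Side A against Hold: payoffs -5, 5, 8, 1 → best response Push.
Side A against Push: payoffs -3, 1, 7, -1 → best response Push.
Side B against Concede: payoffs 6, -9, 1 → best response Concede.
Side B against Hold: payoffs -3, 7, -9 → best response Hold.
Side B against Push: payoffs 3, 9, -9 → best response Hold.
Side B against Walk: payoffs -1, 0, 7 → best response Push.
Mutual best responses: (Push, Hold).

(Push, Hold)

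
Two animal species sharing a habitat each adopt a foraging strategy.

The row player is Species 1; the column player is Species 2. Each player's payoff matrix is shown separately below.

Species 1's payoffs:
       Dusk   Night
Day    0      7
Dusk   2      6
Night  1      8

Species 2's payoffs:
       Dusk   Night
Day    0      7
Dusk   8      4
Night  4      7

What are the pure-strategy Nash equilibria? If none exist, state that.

Species 1 against Dusk: payoffs 0, 2, 1 → best response Dusk.
Species 1 against Night: payoffs 7, 6, 8 → best response Night.
Species 2 against Day: payoffs 0, 7 → best response Night.
Species 2 against Dusk: payoffs 8, 4 → best response Dusk.
Species 2 against Night: payoffs 4, 7 → best response Night.
Mutual best responses: (Dusk, Dusk); (Night, Night).

Pure-strategy Nash equilibria: (Dusk, Dusk) and (Night, Night)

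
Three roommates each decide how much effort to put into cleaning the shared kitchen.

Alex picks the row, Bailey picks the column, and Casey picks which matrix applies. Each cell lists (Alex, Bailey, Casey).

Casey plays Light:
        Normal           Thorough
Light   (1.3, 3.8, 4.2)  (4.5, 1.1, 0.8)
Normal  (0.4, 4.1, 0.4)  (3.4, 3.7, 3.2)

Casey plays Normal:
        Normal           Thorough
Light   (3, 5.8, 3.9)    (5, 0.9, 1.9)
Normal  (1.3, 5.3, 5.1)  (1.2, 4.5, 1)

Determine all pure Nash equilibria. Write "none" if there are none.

(Light, Normal, Light): Alex gets 1.3, best alternative 0.4; Bailey gets 3.8, best alternative 1.1; Casey gets 4.2, best alternative 3.9. No profitable deviation — NE.
(Light, Normal, Normal): Casey can switch to Light (3.9 → 4.2). Not NE.
(Light, Thorough, Light): Bailey can switch to Normal (1.1 → 3.8). Not NE.
(Light, Thorough, Normal): Bailey can switch to Normal (0.9 → 5.8). Not NE.
(Normal, Normal, Light): Alex can switch to Light (0.4 → 1.3). Not NE.
(Normal, Normal, Normal): Alex can switch to Light (1.3 → 3). Not NE.
(Normal, Thorough, Light): Alex can switch to Light (3.4 → 4.5). Not NE.
(The remaining 1 profile has a profitable deviation by the same check.)

(Light, Normal, Light)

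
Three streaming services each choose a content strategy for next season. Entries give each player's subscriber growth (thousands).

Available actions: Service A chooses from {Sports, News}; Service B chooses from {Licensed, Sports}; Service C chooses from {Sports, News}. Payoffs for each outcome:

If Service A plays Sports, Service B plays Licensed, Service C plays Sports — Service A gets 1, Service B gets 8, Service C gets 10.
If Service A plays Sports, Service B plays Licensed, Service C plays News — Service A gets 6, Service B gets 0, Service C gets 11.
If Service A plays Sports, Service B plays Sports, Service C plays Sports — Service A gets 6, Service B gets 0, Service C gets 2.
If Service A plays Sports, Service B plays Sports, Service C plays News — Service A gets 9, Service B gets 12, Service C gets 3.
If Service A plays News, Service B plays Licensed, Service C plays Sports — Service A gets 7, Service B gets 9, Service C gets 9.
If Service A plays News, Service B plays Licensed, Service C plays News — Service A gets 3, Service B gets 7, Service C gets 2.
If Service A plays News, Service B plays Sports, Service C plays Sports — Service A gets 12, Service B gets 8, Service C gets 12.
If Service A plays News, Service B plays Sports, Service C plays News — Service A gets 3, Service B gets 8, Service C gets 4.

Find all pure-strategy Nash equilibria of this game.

Service A against (Licensed, Sports): payoffs 1, 7 → best response News.
Service A against (Licensed, News): payoffs 6, 3 → best response Sports.
Service A against (Sports, Sports): payoffs 6, 12 → best response News.
Service A against (Sports, News): payoffs 9, 3 → best response Sports.
Service B against (Sports, Sports): payoffs 8, 0 → best response Licensed.
Service B against (Sports, News): payoffs 0, 12 → best response Sports.
Service B against (News, Sports): payoffs 9, 8 → best response Licensed.
Service B against (News, News): payoffs 7, 8 → best response Sports.
Service C against (Sports, Licensed): payoffs 10, 11 → best response News.
Service C against (Sports, Sports): payoffs 2, 3 → best response News.
Service C against (News, Licensed): payoffs 9, 2 → best response Sports.
Service C against (News, Sports): payoffs 12, 4 → best response Sports.
Mutual best responses: (Sports, Sports, News); (News, Licensed, Sports).

The pure Nash equilibria are (Sports, Sports, News) and (News, Licensed, Sports).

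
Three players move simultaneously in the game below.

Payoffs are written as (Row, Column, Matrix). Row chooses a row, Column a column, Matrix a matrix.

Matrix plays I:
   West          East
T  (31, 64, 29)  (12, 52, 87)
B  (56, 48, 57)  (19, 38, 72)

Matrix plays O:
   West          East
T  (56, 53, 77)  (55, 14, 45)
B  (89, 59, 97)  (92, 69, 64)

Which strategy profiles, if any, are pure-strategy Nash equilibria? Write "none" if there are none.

This game has no pure Nash equilibrium.

Check each profile: it is a Nash equilibrium iff no player can strictly gain by switching unilaterally.
(T, West, I): Row can switch to B (31 → 56). Not NE.
(T, West, O): Row can switch to B (56 → 89). Not NE.
(T, East, I): Row can switch to B (12 → 19). Not NE.
(T, East, O): Row can switch to B (55 → 92). Not NE.
(B, West, I): Matrix can switch to O (57 → 97). Not NE.
(B, West, O): Column can switch to East (59 → 69). Not NE.
(B, East, I): Column can switch to West (38 → 48). Not NE.
(B, East, O): Matrix can switch to I (64 → 72). Not NE.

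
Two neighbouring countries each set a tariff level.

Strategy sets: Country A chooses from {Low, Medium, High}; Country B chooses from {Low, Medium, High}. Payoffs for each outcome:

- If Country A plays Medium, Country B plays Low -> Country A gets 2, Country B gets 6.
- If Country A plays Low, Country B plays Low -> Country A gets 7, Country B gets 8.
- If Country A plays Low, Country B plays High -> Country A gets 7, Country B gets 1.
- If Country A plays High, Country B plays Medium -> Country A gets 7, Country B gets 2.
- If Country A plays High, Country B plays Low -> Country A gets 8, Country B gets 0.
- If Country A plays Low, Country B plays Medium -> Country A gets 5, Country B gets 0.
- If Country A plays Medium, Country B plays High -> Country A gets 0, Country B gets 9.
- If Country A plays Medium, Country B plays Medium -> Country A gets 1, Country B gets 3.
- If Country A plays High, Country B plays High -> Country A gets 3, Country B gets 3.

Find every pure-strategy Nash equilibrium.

For each player, find the best response to each opponent profile; mutual best responses are the pure NE.
Country A against Low: payoffs 7, 2, 8 → best response High.
Country A against Medium: payoffs 5, 1, 7 → best response High.
Country A against High: payoffs 7, 0, 3 → best response Low.
Country B against Low: payoffs 8, 0, 1 → best response Low.
Country B against Medium: payoffs 6, 3, 9 → best response High.
Country B against High: payoffs 0, 2, 3 → best response High.
No profile is a mutual best response for all players.

No pure-strategy Nash equilibrium.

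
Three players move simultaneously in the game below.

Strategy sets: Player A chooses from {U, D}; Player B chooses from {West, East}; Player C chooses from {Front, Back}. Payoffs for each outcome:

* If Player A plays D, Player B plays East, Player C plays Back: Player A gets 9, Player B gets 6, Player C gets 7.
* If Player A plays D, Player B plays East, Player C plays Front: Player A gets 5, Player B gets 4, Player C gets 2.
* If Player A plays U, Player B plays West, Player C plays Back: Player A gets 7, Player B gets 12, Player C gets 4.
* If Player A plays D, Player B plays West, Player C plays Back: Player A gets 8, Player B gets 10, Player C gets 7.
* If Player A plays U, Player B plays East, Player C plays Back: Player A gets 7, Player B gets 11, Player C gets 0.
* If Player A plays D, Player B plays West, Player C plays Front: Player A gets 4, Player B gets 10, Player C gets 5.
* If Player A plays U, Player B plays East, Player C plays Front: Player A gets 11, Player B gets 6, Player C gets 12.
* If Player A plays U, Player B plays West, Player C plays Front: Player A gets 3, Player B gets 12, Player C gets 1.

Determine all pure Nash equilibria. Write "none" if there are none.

Player A against (West, Front): payoffs 3, 4 → best response D.
Player A against (West, Back): payoffs 7, 8 → best response D.
Player A against (East, Front): payoffs 11, 5 → best response U.
Player A against (East, Back): payoffs 7, 9 → best response D.
Player B against (U, Front): payoffs 12, 6 → best response West.
Player B against (U, Back): payoffs 12, 11 → best response West.
Player B against (D, Front): payoffs 10, 4 → best response West.
Player B against (D, Back): payoffs 10, 6 → best response West.
Player C against (U, West): payoffs 1, 4 → best response Back.
Player C against (U, East): payoffs 12, 0 → best response Front.
Player C against (D, West): payoffs 5, 7 → best response Back.
Player C against (D, East): payoffs 2, 7 → best response Back.
Mutual best responses: (D, West, Back).

Pure NE: (D, West, Back)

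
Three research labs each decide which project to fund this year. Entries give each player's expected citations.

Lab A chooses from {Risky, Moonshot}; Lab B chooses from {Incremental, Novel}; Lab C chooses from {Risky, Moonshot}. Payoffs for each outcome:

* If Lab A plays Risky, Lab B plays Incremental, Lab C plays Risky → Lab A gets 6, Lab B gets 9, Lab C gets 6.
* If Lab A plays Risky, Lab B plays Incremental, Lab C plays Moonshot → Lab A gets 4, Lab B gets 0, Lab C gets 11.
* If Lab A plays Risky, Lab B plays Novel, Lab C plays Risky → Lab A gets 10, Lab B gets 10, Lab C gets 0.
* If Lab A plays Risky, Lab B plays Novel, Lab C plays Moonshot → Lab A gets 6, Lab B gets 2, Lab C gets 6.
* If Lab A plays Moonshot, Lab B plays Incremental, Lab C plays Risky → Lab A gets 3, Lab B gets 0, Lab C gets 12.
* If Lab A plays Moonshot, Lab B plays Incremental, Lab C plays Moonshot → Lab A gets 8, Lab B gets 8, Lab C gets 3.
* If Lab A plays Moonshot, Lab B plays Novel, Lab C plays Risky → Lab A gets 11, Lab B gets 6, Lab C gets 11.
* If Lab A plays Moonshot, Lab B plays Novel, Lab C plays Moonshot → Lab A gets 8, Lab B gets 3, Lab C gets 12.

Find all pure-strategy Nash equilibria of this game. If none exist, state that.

This game has no pure Nash equilibrium.

Mark each player's best response to every combination of opponents' strategies; a profile where every player is best-responding is a pure Nash equilibrium.
Lab A against (Incremental, Risky): payoffs 6, 3 → best response Risky.
Lab A against (Incremental, Moonshot): payoffs 4, 8 → best response Moonshot.
Lab A against (Novel, Risky): payoffs 10, 11 → best response Moonshot.
Lab A against (Novel, Moonshot): payoffs 6, 8 → best response Moonshot.
Lab B against (Risky, Risky): payoffs 9, 10 → best response Novel.
Lab B against (Risky, Moonshot): payoffs 0, 2 → best response Novel.
Lab B against (Moonshot, Risky): payoffs 0, 6 → best response Novel.
Lab B against (Moonshot, Moonshot): payoffs 8, 3 → best response Incremental.
Lab C against (Risky, Incremental): payoffs 6, 11 → best response Moonshot.
Lab C against (Risky, Novel): payoffs 0, 6 → best response Moonshot.
Lab C against (Moonshot, Incremental): payoffs 12, 3 → best response Risky.
Lab C against (Moonshot, Novel): payoffs 11, 12 → best response Moonshot.
No profile is a mutual best response for all players.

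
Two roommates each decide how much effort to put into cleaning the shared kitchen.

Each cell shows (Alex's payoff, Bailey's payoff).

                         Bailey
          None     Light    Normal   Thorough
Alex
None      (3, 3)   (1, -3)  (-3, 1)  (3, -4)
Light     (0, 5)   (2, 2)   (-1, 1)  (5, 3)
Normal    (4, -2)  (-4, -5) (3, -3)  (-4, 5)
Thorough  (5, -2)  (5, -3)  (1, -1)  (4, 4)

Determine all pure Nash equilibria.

Check each profile: it is a Nash equilibrium iff no player can strictly gain by switching unilaterally.
(None, None): Alex can switch to Normal (3 → 4). Not NE.
(None, Light): Alex can switch to Light (1 → 2). Not NE.
(None, Normal): Alex can switch to Light (-3 → -1). Not NE.
(None, Thorough): Alex can switch to Light (3 → 5). Not NE.
(Light, None): Alex can switch to None (0 → 3). Not NE.
(Light, Light): Alex can switch to Thorough (2 → 5). Not NE.
(Light, Normal): Alex can switch to Normal (-1 → 3). Not NE.
(Light, Thorough): Bailey can switch to None (3 → 5). Not NE.
(Normal, None): Alex can switch to Thorough (4 → 5). Not NE.
(Normal, Light): Alex can switch to None (-4 → 1). Not NE.
(Normal, Normal): Bailey can switch to None (-3 → -2). Not NE.
(Normal, Thorough): Alex can switch to None (-4 → 3). Not NE.
(The remaining 4 profiles each have a profitable deviation by the same check.)

No pure-strategy Nash equilibrium.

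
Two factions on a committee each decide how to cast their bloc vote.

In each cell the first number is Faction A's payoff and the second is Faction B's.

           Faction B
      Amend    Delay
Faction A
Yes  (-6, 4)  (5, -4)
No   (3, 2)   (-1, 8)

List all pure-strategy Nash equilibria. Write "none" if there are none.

This game has no pure Nash equilibrium.

Faction A against Amend: payoffs -6, 3 → best response No.
Faction A against Delay: payoffs 5, -1 → best response Yes.
Faction B against Yes: payoffs 4, -4 → best response Amend.
Faction B against No: payoffs 2, 8 → best response Delay.
No profile is a mutual best response for all players.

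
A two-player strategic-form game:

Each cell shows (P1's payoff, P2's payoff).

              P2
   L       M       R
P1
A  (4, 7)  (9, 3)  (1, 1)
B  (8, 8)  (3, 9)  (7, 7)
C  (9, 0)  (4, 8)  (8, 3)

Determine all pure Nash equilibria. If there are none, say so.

This game has no pure Nash equilibrium.

P1 against L: payoffs 4, 8, 9 → best response C.
P1 against M: payoffs 9, 3, 4 → best response A.
P1 against R: payoffs 1, 7, 8 → best response C.
P2 against A: payoffs 7, 3, 1 → best response L.
P2 against B: payoffs 8, 9, 7 → best response M.
P2 against C: payoffs 0, 8, 3 → best response M.
No profile is a mutual best response for all players.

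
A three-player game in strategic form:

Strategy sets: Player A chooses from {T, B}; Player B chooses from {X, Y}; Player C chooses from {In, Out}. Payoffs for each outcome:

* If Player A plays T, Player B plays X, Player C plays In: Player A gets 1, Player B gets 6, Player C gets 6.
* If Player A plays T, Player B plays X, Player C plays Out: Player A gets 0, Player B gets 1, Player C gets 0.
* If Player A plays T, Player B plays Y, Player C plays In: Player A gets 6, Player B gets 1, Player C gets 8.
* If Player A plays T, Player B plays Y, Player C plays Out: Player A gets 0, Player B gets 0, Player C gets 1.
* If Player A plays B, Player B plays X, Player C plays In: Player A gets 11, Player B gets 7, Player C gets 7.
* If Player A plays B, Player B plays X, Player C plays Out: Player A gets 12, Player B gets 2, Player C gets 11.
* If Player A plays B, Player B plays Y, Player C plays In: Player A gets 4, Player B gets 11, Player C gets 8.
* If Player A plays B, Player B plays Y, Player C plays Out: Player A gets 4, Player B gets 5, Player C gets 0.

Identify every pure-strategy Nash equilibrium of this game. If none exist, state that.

There is no pure-strategy Nash equilibrium.

For each player, find the best response to each opponent profile; mutual best responses are the pure NE.
Player A against (X, In): payoffs 1, 11 → best response B.
Player A against (X, Out): payoffs 0, 12 → best response B.
Player A against (Y, In): payoffs 6, 4 → best response T.
Player A against (Y, Out): payoffs 0, 4 → best response B.
Player B against (T, In): payoffs 6, 1 → best response X.
Player B against (T, Out): payoffs 1, 0 → best response X.
Player B against (B, In): payoffs 7, 11 → best response Y.
Player B against (B, Out): payoffs 2, 5 → best response Y.
Player C against (T, X): payoffs 6, 0 → best response In.
Player C against (T, Y): payoffs 8, 1 → best response In.
Player C against (B, X): payoffs 7, 11 → best response Out.
Player C against (B, Y): payoffs 8, 0 → best response In.
No profile is a mutual best response for all players.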